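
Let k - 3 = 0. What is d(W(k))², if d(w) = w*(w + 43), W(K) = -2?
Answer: 6724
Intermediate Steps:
k = 3 (k = 3 + 0 = 3)
d(w) = w*(43 + w)
d(W(k))² = (-2*(43 - 2))² = (-2*41)² = (-82)² = 6724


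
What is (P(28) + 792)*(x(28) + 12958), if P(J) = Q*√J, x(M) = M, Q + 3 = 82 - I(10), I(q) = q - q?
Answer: 10284912 + 2051788*√7 ≈ 1.5713e+7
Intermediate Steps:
I(q) = 0
Q = 79 (Q = -3 + (82 - 1*0) = -3 + (82 + 0) = -3 + 82 = 79)
P(J) = 79*√J
(P(28) + 792)*(x(28) + 12958) = (79*√28 + 792)*(28 + 12958) = (79*(2*√7) + 792)*12986 = (158*√7 + 792)*12986 = (792 + 158*√7)*12986 = 10284912 + 2051788*√7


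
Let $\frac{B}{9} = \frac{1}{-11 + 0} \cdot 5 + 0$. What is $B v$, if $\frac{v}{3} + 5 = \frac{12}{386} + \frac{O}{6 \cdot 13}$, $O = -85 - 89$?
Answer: $\frac{2438640}{27599} \approx 88.36$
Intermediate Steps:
$O = -174$
$v = - \frac{54192}{2509}$ ($v = -15 + 3 \left(\frac{12}{386} - \frac{174}{6 \cdot 13}\right) = -15 + 3 \left(12 \cdot \frac{1}{386} - \frac{174}{78}\right) = -15 + 3 \left(\frac{6}{193} - \frac{29}{13}\right) = -15 + 3 \left(- \frac{5519}{2509}\right) = -15 - \frac{16557}{2509} = - \frac{54192}{2509} \approx -21.599$)
$B = - \frac{45}{11}$ ($B = 9 \left(\frac{1}{-11 + 0} \cdot 5 + 0\right) = 9 \left(\frac{1}{-11} \cdot 5 + 0\right) = 9 \left(\left(- \frac{1}{11}\right) 5 + 0\right) = 9 \left(- \frac{5}{11} + 0\right) = 9 \left(- \frac{5}{11}\right) = - \frac{45}{11} \approx -4.0909$)
$B v = \left(- \frac{45}{11}\right) \left(- \frac{54192}{2509}\right) = \frac{2438640}{27599}$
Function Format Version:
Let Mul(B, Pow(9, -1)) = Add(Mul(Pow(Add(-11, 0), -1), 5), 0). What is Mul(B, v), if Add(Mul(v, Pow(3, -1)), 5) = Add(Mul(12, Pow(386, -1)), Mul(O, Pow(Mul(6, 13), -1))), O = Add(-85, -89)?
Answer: Rational(2438640, 27599) ≈ 88.360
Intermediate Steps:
O = -174
v = Rational(-54192, 2509) (v = Add(-15, Mul(3, Add(Mul(12, Pow(386, -1)), Mul(-174, Pow(Mul(6, 13), -1))))) = Add(-15, Mul(3, Add(Mul(12, Rational(1, 386)), Mul(-174, Pow(78, -1))))) = Add(-15, Mul(3, Add(Rational(6, 193), Mul(-174, Rational(1, 78))))) = Add(-15, Mul(3, Add(Rational(6, 193), Rational(-29, 13)))) = Add(-15, Mul(3, Rational(-5519, 2509))) = Add(-15, Rational(-16557, 2509)) = Rational(-54192, 2509) ≈ -21.599)
B = Rational(-45, 11) (B = Mul(9, Add(Mul(Pow(Add(-11, 0), -1), 5), 0)) = Mul(9, Add(Mul(Pow(-11, -1), 5), 0)) = Mul(9, Add(Mul(Rational(-1, 11), 5), 0)) = Mul(9, Add(Rational(-5, 11), 0)) = Mul(9, Rational(-5, 11)) = Rational(-45, 11) ≈ -4.0909)
Mul(B, v) = Mul(Rational(-45, 11), Rational(-54192, 2509)) = Rational(2438640, 27599)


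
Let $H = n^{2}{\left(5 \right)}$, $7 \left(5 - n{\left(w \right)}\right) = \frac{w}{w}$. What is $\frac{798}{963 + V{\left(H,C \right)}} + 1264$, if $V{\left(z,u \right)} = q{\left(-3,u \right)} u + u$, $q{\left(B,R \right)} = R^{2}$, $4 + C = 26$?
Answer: $\frac{14704910}{11633} \approx 1264.1$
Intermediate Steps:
$n{\left(w \right)} = \frac{34}{7}$ ($n{\left(w \right)} = 5 - \frac{w \frac{1}{w}}{7} = 5 - \frac{1}{7} = \frac{34}{7}$)
$C = 22$ ($C = -4 + 26 = 22$)
$H = \frac{1156}{49}$ ($H = \left(\frac{34}{7}\right)^{2} = \frac{1156}{49} \approx 23.592$)
$V{\left(z,u \right)} = u + u^{3}$ ($V{\left(z,u \right)} = u^{2} u + u = u^{3} + u = u + u^{3}$)
$\frac{798}{963 + V{\left(H,C \right)}} + 1264 = \frac{798}{963 + \left(22 + 22^{3}\right)} + 1264 = \frac{798}{963 + \left(22 + 10648\right)} + 1264 = \frac{798}{963 + 10670} + 1264 = \frac{798}{11633} + 1264 = \frac{14704910}{11633}$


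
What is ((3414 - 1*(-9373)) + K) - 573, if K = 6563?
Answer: 18777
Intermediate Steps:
((3414 - 1*(-9373)) + K) - 573 = ((3414 - 1*(-9373)) + 6563) - 573 = ((3414 + 9373) + 6563) - 573 = (12787 + 6563) - 573 = 19350 - 573 = 18777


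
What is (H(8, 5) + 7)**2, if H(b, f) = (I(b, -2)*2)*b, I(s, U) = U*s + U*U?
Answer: 34225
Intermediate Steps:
I(s, U) = U**2 + U*s (I(s, U) = U*s + U**2 = U**2 + U*s)
H(b, f) = b*(8 - 4*b) (H(b, f) = (-2*(-2 + b)*2)*b = ((4 - 2*b)*2)*b = (8 - 4*b)*b = b*(8 - 4*b))
(H(8, 5) + 7)**2 = (4*8*(2 - 1*8) + 7)**2 = (4*8*(2 - 8) + 7)**2 = (4*8*(-6) + 7)**2 = (-192 + 7)**2 = (-185)**2 = 34225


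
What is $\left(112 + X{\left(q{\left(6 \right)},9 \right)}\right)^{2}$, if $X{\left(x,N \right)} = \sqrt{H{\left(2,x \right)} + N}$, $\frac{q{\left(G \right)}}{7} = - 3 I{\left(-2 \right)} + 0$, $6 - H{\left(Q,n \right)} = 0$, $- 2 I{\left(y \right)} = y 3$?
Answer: $\left(112 + \sqrt{15}\right)^{2} \approx 13427.0$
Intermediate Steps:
$I{\left(y \right)} = - \frac{3 y}{2}$ ($I{\left(y \right)} = - \frac{y 3}{2} = - \frac{3 y}{2}$)
$H{\left(Q,n \right)} = 6$ ($H{\left(Q,n \right)} = 6 - 0 = 6 + 0 = 6$)
$q{\left(G \right)} = -63$ ($q{\left(G \right)} = 7 \left(- 3 \left(\left(- \frac{3}{2}\right) \left(-2\right)\right) + 0\right) = 7 \left(\left(-3\right) 3 + 0\right) = 7 \left(-9 + 0\right) = 7 \left(-9\right) = -63$)
$X{\left(x,N \right)} = \sqrt{6 + N}$
$\left(112 + X{\left(q{\left(6 \right)},9 \right)}\right)^{2} = \left(112 + \sqrt{6 + 9}\right)^{2} = \left(112 + \sqrt{15}\right)^{2}$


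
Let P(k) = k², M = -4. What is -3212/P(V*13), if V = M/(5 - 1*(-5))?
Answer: -20075/169 ≈ -118.79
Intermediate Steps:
V = -⅖ (V = -4/(5 - 1*(-5)) = -4/(5 + 5) = -4/10 = -4*⅒ = -⅖ ≈ -0.40000)
-3212/P(V*13) = -3212/((-⅖*13)²) = -3212/((-26/5)²) = -3212/676/25 = -3212*25/676 = -20075/169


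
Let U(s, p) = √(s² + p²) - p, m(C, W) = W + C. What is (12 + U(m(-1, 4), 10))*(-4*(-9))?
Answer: 72 + 36*√109 ≈ 447.85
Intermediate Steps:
m(C, W) = C + W
U(s, p) = √(p² + s²) - p
(12 + U(m(-1, 4), 10))*(-4*(-9)) = (12 + (√(10² + (-1 + 4)²) - 1*10))*(-4*(-9)) = (12 + (√(100 + 3²) - 10))*36 = (12 + (√(100 + 9) - 10))*36 = (12 + (√109 - 10))*36 = (12 + (-10 + √109))*36 = (2 + √109)*36 = 72 + 36*√109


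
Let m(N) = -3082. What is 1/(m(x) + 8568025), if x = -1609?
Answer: 1/8564943 ≈ 1.1676e-7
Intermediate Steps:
1/(m(x) + 8568025) = 1/(-3082 + 8568025) = 1/8564943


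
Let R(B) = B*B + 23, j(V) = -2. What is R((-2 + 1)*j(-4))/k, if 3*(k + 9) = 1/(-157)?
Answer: -12717/4240 ≈ -2.9993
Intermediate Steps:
k = -4240/471 (k = -9 + (⅓)/(-157) = -9 + (⅓)*(-1/157) = -9 - 1/471 = -4240/471 ≈ -9.0021)
R(B) = 23 + B² (R(B) = B² + 23 = 23 + B²)
R((-2 + 1)*j(-4))/k = (23 + ((-2 + 1)*(-2))²)/(-4240/471) = (23 + (-1*(-2))²)*(-471/4240) = (23 + 2²)*(-471/4240) = (23 + 4)*(-471/4240) = 27*(-471/4240) = -12717/4240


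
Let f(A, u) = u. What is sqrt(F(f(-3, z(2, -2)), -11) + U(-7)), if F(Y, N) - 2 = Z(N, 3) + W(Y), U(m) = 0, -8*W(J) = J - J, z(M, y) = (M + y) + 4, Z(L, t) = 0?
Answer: sqrt(2) ≈ 1.4142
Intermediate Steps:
z(M, y) = 4 + M + y
W(J) = 0 (W(J) = -(J - J)/8 = -1/8*0 = 0)
F(Y, N) = 2 (F(Y, N) = 2 + (0 + 0) = 2 + 0 = 2)
sqrt(F(f(-3, z(2, -2)), -11) + U(-7)) = sqrt(2 + 0) = sqrt(2)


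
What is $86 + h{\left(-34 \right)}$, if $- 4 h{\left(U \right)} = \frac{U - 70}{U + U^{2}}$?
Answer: $\frac{48259}{561} \approx 86.023$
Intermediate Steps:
$h{\left(U \right)} = - \frac{-70 + U}{4 \left(U + U^{2}\right)}$ ($h{\left(U \right)} = - \frac{\left(U - 70\right) \frac{1}{U + U^{2}}}{4} = - \frac{\left(-70 + U\right) \frac{1}{U + U^{2}}}{4} = - \frac{\frac{1}{U + U^{2}} \left(-70 + U\right)}{4} = - \frac{-70 + U}{4 \left(U + U^{2}\right)}$)
$86 + h{\left(-34 \right)} = 86 + \frac{70 - -34}{4 \left(-34\right) \left(1 - 34\right)} = 86 + \frac{1}{4} \left(- \frac{1}{34}\right) \frac{1}{-33} \left(70 + 34\right) = 86 + \frac{1}{4} \left(- \frac{1}{34}\right) \left(- \frac{1}{33}\right) 104 = 86 + \frac{13}{561} = \frac{48259}{561}$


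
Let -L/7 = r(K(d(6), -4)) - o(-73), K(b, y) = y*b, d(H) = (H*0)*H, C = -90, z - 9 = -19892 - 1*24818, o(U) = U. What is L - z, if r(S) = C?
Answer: 44820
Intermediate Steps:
z = -44701 (z = 9 + (-19892 - 1*24818) = 9 + (-19892 - 24818) = 9 - 44710 = -44701)
d(H) = 0 (d(H) = 0*H = 0)
K(b, y) = b*y
r(S) = -90
L = 119 (L = -7*(-90 - 1*(-73)) = -7*(-90 + 73) = -7*(-17) = 119)
L - z = 119 - 1*(-44701) = 119 + 44701 = 44820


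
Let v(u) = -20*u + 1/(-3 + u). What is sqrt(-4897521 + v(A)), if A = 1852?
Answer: 2*I*sqrt(2281000822)/43 ≈ 2221.4*I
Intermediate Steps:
v(u) = 1/(-3 + u) - 20*u
sqrt(-4897521 + v(A)) = sqrt(-4897521 + (1 - 20*1852**2 + 60*1852)/(-3 + 1852)) = sqrt(-4897521 + (1 - 20*3429904 + 111120)/1849) = sqrt(-4897521 + (1 - 68598080 + 111120)/1849) = sqrt(-4897521 + (1/1849)*(-68486959)) = sqrt(-4897521 - 68486959/1849) = sqrt(-9124003288/1849) = 2*I*sqrt(2281000822)/43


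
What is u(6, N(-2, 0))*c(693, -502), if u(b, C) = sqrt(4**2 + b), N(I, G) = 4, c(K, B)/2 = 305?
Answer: 610*sqrt(22) ≈ 2861.2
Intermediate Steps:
c(K, B) = 610 (c(K, B) = 2*305 = 610)
u(b, C) = sqrt(16 + b)
u(6, N(-2, 0))*c(693, -502) = sqrt(16 + 6)*610 = sqrt(22)*610 = 610*sqrt(22)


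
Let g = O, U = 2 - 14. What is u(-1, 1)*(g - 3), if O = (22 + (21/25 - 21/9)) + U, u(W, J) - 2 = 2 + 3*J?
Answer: 2891/75 ≈ 38.547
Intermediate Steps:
U = -12
u(W, J) = 4 + 3*J (u(W, J) = 2 + (2 + 3*J) = 4 + 3*J)
O = 638/75 (O = (22 + (21/25 - 21/9)) - 12 = (22 + (21*(1/25) - 21*⅑)) - 12 = (22 + (21/25 - 7/3)) - 12 = (22 - 112/75) - 12 = 1538/75 - 12 = 638/75 ≈ 8.5067)
g = 638/75 ≈ 8.5067
u(-1, 1)*(g - 3) = (4 + 3*1)*(638/75 - 3) = (4 + 3)*(413/75) = 7*(413/75) = 2891/75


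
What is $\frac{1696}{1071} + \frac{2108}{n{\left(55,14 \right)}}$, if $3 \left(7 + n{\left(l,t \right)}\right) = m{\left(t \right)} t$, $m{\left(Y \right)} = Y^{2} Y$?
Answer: $\frac{10270132}{5874435} \approx 1.7483$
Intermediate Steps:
$m{\left(Y \right)} = Y^{3}$
$n{\left(l,t \right)} = -7 + \frac{t^{4}}{3}$ ($n{\left(l,t \right)} = -7 + \frac{t^{3} t}{3} = -7 + \frac{t^{4}}{3}$)
$\frac{1696}{1071} + \frac{2108}{n{\left(55,14 \right)}} = \frac{1696}{1071} + \frac{2108}{-7 + \frac{14^{4}}{3}} = 1696 \cdot \frac{1}{1071} + \frac{2108}{-7 + \frac{1}{3} \cdot 38416} = \frac{1696}{1071} + \frac{2108}{-7 + \frac{38416}{3}} = \frac{1696}{1071} + \frac{2108}{\frac{38395}{3}} = \frac{1696}{1071} + 2108 \cdot \frac{3}{38395} = \frac{1696}{1071} + \frac{6324}{38395} = \frac{10270132}{5874435}$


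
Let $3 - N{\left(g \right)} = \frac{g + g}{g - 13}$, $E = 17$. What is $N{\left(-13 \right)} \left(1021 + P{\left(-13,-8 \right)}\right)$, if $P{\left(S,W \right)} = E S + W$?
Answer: $1584$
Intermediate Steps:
$N{\left(g \right)} = 3 - \frac{2 g}{-13 + g}$ ($N{\left(g \right)} = 3 - \frac{g + g}{g - 13} = 3 - \frac{2 g}{-13 + g}$)
$P{\left(S,W \right)} = W + 17 S$ ($P{\left(S,W \right)} = 17 S + W = W + 17 S$)
$N{\left(-13 \right)} \left(1021 + P{\left(-13,-8 \right)}\right) = \frac{-39 - 13}{-13 - 13} \left(1021 + \left(-8 + 17 \left(-13\right)\right)\right) = \frac{1}{-26} \left(-52\right) \left(1021 - 229\right) = \left(- \frac{1}{26}\right) \left(-52\right) \left(1021 - 229\right) = 2 \cdot 792 = 1584$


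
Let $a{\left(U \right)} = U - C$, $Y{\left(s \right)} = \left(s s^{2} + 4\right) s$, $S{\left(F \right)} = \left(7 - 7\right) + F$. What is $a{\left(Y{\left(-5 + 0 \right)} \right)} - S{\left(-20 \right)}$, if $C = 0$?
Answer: $625$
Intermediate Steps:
$S{\left(F \right)} = F$ ($S{\left(F \right)} = 0 + F = F$)
$Y{\left(s \right)} = s \left(4 + s^{3}\right)$ ($Y{\left(s \right)} = \left(s^{3} + 4\right) s = \left(4 + s^{3}\right) s = s \left(4 + s^{3}\right)$)
$a{\left(U \right)} = U$ ($a{\left(U \right)} = U - 0 = U + 0 = U$)
$a{\left(Y{\left(-5 + 0 \right)} \right)} - S{\left(-20 \right)} = \left(-5 + 0\right) \left(4 + \left(-5 + 0\right)^{3}\right) - -20 = - 5 \left(4 + \left(-5\right)^{3}\right) + 20 = - 5 \left(4 - 125\right) + 20 = \left(-5\right) \left(-121\right) + 20 = 605 + 20 = 625$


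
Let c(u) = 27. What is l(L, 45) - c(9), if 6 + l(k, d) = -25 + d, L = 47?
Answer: -13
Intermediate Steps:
l(k, d) = -31 + d (l(k, d) = -6 + (-25 + d) = -31 + d)
l(L, 45) - c(9) = (-31 + 45) - 1*27 = 14 - 27 = -13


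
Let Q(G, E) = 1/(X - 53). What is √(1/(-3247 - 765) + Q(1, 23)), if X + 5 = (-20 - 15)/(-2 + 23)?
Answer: I*√2193044455/359074 ≈ 0.13042*I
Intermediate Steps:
X = -20/3 (X = -5 + (-20 - 15)/(-2 + 23) = -5 - 35/21 = -5 - 35*1/21 = -5 - 5/3 = -20/3 ≈ -6.6667)
Q(G, E) = -3/179 (Q(G, E) = 1/(-20/3 - 53) = 1/(-179/3) = -3/179)
√(1/(-3247 - 765) + Q(1, 23)) = √(1/(-3247 - 765) - 3/179) = √(1/(-4012) - 3/179) = √(-1/4012 - 3/179) = √(-12215/718148) = I*√2193044455/359074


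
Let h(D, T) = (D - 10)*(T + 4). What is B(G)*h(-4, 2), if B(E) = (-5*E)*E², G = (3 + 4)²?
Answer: 49412580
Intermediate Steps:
G = 49 (G = 7² = 49)
h(D, T) = (-10 + D)*(4 + T)
B(E) = -5*E³
B(G)*h(-4, 2) = (-5*49³)*(-40 - 10*2 + 4*(-4) - 4*2) = (-5*117649)*(-40 - 20 - 16 - 8) = -588245*(-84) = 49412580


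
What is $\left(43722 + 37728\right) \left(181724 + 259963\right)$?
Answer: $35975406150$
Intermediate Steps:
$\left(43722 + 37728\right) \left(181724 + 259963\right) = 81450 \cdot 441687 = 35975406150$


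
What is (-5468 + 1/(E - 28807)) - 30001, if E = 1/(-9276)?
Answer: -9477803905053/267213733 ≈ -35469.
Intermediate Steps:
E = -1/9276 ≈ -0.00010781
(-5468 + 1/(E - 28807)) - 30001 = (-5468 + 1/(-1/9276 - 28807)) - 30001 = (-5468 + 1/(-267213733/9276)) - 30001 = (-5468 - 9276/267213733) - 30001 = -1461124701320/267213733 - 30001 = -9477803905053/267213733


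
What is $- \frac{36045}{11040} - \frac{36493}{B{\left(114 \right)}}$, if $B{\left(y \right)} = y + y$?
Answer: $- \frac{6851683}{41952} \approx -163.32$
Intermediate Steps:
$B{\left(y \right)} = 2 y$
$- \frac{36045}{11040} - \frac{36493}{B{\left(114 \right)}} = - \frac{36045}{11040} - \frac{36493}{2 \cdot 114} = \left(-36045\right) \frac{1}{11040} - \frac{36493}{228} = - \frac{2403}{736} - \frac{36493}{228} = - \frac{6851683}{41952}$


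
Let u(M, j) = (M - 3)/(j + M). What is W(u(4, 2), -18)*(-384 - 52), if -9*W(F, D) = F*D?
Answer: -436/3 ≈ -145.33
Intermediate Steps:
u(M, j) = (-3 + M)/(M + j)
W(F, D) = -D*F/9 (W(F, D) = -F*D/9 = -D*F/9)
W(u(4, 2), -18)*(-384 - 52) = (-⅑*(-18)*(-3 + 4)/(4 + 2))*(-384 - 52) = -⅑*(-18)*1/6*(-436) = -⅑*(-18)*(⅙)*1*(-436) = -⅑*(-18)*⅙*(-436) = (⅓)*(-436) = -436/3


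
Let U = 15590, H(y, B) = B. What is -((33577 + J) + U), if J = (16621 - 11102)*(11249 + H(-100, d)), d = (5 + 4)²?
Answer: -62579437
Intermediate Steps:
d = 81 (d = 9² = 81)
J = 62530270 (J = (16621 - 11102)*(11249 + 81) = 5519*11330 = 62530270)
-((33577 + J) + U) = -((33577 + 62530270) + 15590) = -(62563847 + 15590) = -1*62579437 = -62579437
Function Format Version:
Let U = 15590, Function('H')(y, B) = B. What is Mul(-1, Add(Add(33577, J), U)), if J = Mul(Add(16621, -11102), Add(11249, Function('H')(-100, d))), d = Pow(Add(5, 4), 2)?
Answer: -62579437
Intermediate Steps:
d = 81 (d = Pow(9, 2) = 81)
J = 62530270 (J = Mul(Add(16621, -11102), Add(11249, 81)) = Mul(5519, 11330) = 62530270)
Mul(-1, Add(Add(33577, J), U)) = Mul(-1, Add(Add(33577, 62530270), 15590)) = Mul(-1, Add(62563847, 15590)) = Mul(-1, 62579437) = -62579437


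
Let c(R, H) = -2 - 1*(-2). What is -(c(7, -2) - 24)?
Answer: 24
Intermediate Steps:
c(R, H) = 0 (c(R, H) = -2 + 2 = 0)
-(c(7, -2) - 24) = -(0 - 24) = -1*(-24) = 24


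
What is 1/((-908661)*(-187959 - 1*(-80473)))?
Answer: 1/97668336246 ≈ 1.0239e-11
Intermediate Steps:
1/((-908661)*(-187959 - 1*(-80473))) = -1/(908661*(-187959 + 80473)) = -1/908661/(-107486) = -1/908661*(-1/107486) = 1/97668336246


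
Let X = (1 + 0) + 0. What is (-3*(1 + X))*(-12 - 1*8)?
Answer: 120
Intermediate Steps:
X = 1 (X = 1 + 0 = 1)
(-3*(1 + X))*(-12 - 1*8) = (-3*(1 + 1))*(-12 - 1*8) = (-3*2)*(-12 - 8) = -6*(-20) = 120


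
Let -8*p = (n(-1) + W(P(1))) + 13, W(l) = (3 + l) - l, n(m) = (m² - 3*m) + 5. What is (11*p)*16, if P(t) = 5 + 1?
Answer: -550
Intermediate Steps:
P(t) = 6
n(m) = 5 + m² - 3*m
W(l) = 3
p = -25/8 (p = -(((5 + (-1)² - 3*(-1)) + 3) + 13)/8 = -(((5 + 1 + 3) + 3) + 13)/8 = -((9 + 3) + 13)/8 = -(12 + 13)/8 = -⅛*25 = -25/8 ≈ -3.1250)
(11*p)*16 = (11*(-25/8))*16 = -275/8*16 = -550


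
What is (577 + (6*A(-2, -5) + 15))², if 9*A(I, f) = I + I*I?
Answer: 3168400/9 ≈ 3.5204e+5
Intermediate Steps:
A(I, f) = I/9 + I²/9 (A(I, f) = (I + I*I)/9 = (I + I²)/9 = I/9 + I²/9)
(577 + (6*A(-2, -5) + 15))² = (577 + (6*((⅑)*(-2)*(1 - 2)) + 15))² = (577 + (6*((⅑)*(-2)*(-1)) + 15))² = (577 + (6*(2/9) + 15))² = (577 + (4/3 + 15))² = (577 + 49/3)² = (1780/3)² = 3168400/9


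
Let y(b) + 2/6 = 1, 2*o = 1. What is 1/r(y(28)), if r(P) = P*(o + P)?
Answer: 9/7 ≈ 1.2857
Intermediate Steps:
o = 1/2 (o = (1/2)*1 = 1/2 ≈ 0.50000)
y(b) = 2/3 (y(b) = -1/3 + 1 = 2/3)
r(P) = P*(1/2 + P)
1/r(y(28)) = 1/(2*(1/2 + 2/3)/3) = 1/((2/3)*(7/6)) = 1/(7/9) = 9/7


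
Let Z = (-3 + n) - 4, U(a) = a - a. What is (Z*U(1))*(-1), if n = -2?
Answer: 0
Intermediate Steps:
U(a) = 0
Z = -9 (Z = (-3 - 2) - 4 = -5 - 4 = -9)
(Z*U(1))*(-1) = -9*0*(-1) = 0*(-1) = 0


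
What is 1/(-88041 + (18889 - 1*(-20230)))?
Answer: -1/48922 ≈ -2.0441e-5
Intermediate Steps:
1/(-88041 + (18889 - 1*(-20230))) = 1/(-88041 + (18889 + 20230)) = 1/(-88041 + 39119) = 1/(-48922) = -1/48922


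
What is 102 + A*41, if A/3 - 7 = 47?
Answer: 6744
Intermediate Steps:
A = 162 (A = 21 + 3*47 = 21 + 141 = 162)
102 + A*41 = 102 + 162*41 = 102 + 6642 = 6744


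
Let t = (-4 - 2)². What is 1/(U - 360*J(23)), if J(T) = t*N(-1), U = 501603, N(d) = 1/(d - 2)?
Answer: 1/505923 ≈ 1.9766e-6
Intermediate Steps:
N(d) = 1/(-2 + d)
t = 36 (t = (-6)² = 36)
J(T) = -12 (J(T) = 36/(-2 - 1) = 36/(-3) = 36*(-⅓) = -12)
1/(U - 360*J(23)) = 1/(501603 - 360*(-12)) = 1/(501603 + 4320) = 1/505923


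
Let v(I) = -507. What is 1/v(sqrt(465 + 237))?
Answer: -1/507 ≈ -0.0019724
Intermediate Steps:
1/v(sqrt(465 + 237)) = 1/(-507) = -1/507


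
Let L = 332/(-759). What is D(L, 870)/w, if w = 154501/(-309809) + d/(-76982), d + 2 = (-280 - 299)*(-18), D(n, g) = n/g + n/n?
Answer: -3935191287411781/2496378516205365 ≈ -1.5764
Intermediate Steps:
L = -332/759 (L = 332*(-1/759) = -332/759 ≈ -0.43742)
D(n, g) = 1 + n/g (D(n, g) = n/g + 1 = 1 + n/g)
d = 10420 (d = -2 + (-280 - 299)*(-18) = -2 - 579*(-18) = -2 + 10422 = 10420)
w = -7561002881/11924858219 (w = 154501/(-309809) + 10420/(-76982) = 154501*(-1/309809) + 10420*(-1/76982) = -154501/309809 - 5210/38491 = -7561002881/11924858219 ≈ -0.63405)
D(L, 870)/w = ((870 - 332/759)/870)/(-7561002881/11924858219) = ((1/870)*(659998/759))*(-11924858219/7561002881) = (329999/330165)*(-11924858219/7561002881) = -3935191287411781/2496378516205365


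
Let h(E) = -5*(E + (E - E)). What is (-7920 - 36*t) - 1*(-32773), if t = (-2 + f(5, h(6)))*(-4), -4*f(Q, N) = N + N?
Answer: 26725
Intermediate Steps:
h(E) = -5*E (h(E) = -5*(E + 0) = -5*E)
f(Q, N) = -N/2 (f(Q, N) = -(N + N)/4 = -N/2)
t = -52 (t = (-2 - (-5)*6/2)*(-4) = (-2 - ½*(-30))*(-4) = (-2 + 15)*(-4) = 13*(-4) = -52)
(-7920 - 36*t) - 1*(-32773) = (-7920 - 36*(-52)) - 1*(-32773) = (-7920 + 1872) + 32773 = -6048 + 32773 = 26725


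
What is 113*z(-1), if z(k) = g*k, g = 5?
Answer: -565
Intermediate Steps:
z(k) = 5*k
113*z(-1) = 113*(5*(-1)) = 113*(-5) = -565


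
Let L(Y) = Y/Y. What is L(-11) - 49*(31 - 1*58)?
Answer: 1324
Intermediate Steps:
L(Y) = 1
L(-11) - 49*(31 - 1*58) = 1 - 49*(31 - 1*58) = 1 - 49*(31 - 58) = 1 - 49*(-27) = 1 + 1323 = 1324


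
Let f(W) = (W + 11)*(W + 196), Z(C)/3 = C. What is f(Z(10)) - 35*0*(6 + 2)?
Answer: 9266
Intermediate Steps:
Z(C) = 3*C
f(W) = (11 + W)*(196 + W)
f(Z(10)) - 35*0*(6 + 2) = (2156 + (3*10)**2 + 207*(3*10)) - 35*0*(6 + 2) = (2156 + 30**2 + 207*30) - 35*0*8 = (2156 + 900 + 6210) - 35*0 = 9266 - 1*0 = 9266 + 0 = 9266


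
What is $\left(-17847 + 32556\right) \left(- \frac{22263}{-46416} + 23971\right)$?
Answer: $\frac{5455372955697}{15472} \approx 3.526 \cdot 10^{8}$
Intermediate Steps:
$\left(-17847 + 32556\right) \left(- \frac{22263}{-46416} + 23971\right) = 14709 \left(\left(-22263\right) \left(- \frac{1}{46416}\right) + 23971\right) = 14709 \left(\frac{7421}{15472} + 23971\right) = 14709 \cdot \frac{370886733}{15472} = \frac{5455372955697}{15472}$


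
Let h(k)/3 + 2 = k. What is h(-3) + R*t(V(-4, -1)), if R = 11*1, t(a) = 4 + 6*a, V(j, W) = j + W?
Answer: -301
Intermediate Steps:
V(j, W) = W + j
h(k) = -6 + 3*k
R = 11
h(-3) + R*t(V(-4, -1)) = (-6 + 3*(-3)) + 11*(4 + 6*(-1 - 4)) = (-6 - 9) + 11*(4 + 6*(-5)) = -15 + 11*(4 - 30) = -15 + 11*(-26) = -15 - 286 = -301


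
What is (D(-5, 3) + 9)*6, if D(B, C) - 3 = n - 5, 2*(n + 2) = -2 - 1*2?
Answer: 18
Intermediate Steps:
n = -4 (n = -2 + (-2 - 1*2)/2 = -2 + (-2 - 2)/2 = -2 + (½)*(-4) = -2 - 2 = -4)
D(B, C) = -6 (D(B, C) = 3 + (-4 - 5) = 3 - 9 = -6)
(D(-5, 3) + 9)*6 = (-6 + 9)*6 = 3*6 = 18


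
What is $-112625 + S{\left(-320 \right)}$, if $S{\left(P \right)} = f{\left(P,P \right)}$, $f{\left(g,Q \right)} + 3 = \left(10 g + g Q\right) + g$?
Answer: $-13748$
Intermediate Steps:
$f{\left(g,Q \right)} = -3 + 11 g + Q g$ ($f{\left(g,Q \right)} = -3 + \left(\left(10 g + g Q\right) + g\right) = -3 + \left(\left(10 g + Q g\right) + g\right) = -3 + \left(11 g + Q g\right) = -3 + 11 g + Q g$)
$S{\left(P \right)} = -3 + P^{2} + 11 P$ ($S{\left(P \right)} = -3 + 11 P + P P = -3 + 11 P + P^{2} = -3 + P^{2} + 11 P$)
$-112625 + S{\left(-320 \right)} = -112625 + \left(-3 + \left(-320\right)^{2} + 11 \left(-320\right)\right) = -112625 - -98877 = -112625 + 98877 = -13748$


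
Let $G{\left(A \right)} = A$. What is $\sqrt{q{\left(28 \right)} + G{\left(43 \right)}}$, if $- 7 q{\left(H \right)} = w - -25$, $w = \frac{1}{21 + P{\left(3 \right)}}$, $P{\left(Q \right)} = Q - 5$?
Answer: $\frac{\sqrt{14231}}{19} \approx 6.2786$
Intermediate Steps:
$P{\left(Q \right)} = -5 + Q$ ($P{\left(Q \right)} = Q - 5 = -5 + Q$)
$w = \frac{1}{19}$ ($w = \frac{1}{21 + \left(-5 + 3\right)} = \frac{1}{21 - 2} = \frac{1}{19} \approx 0.052632$)
$q{\left(H \right)} = - \frac{68}{19}$ ($q{\left(H \right)} = - \frac{\frac{1}{19} - -25}{7} = - \frac{\frac{1}{19} + 25}{7} = \left(- \frac{1}{7}\right) \frac{476}{19} = - \frac{68}{19}$)
$\sqrt{q{\left(28 \right)} + G{\left(43 \right)}} = \sqrt{- \frac{68}{19} + 43} = \sqrt{\frac{749}{19}} = \frac{\sqrt{14231}}{19}$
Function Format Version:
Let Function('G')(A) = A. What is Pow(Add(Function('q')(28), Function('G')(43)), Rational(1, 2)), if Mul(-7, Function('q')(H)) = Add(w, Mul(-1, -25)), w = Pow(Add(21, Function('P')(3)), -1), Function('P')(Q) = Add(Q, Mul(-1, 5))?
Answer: Mul(Rational(1, 19), Pow(14231, Rational(1, 2))) ≈ 6.2786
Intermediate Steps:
Function('P')(Q) = Add(-5, Q) (Function('P')(Q) = Add(Q, -5) = Add(-5, Q))
w = Rational(1, 19) (w = Pow(Add(21, Add(-5, 3)), -1) = Pow(Add(21, -2), -1) = Pow(19, -1) = Rational(1, 19) ≈ 0.052632)
Function('q')(H) = Rational(-68, 19) (Function('q')(H) = Mul(Rational(-1, 7), Add(Rational(1, 19), Mul(-1, -25))) = Mul(Rational(-1, 7), Add(Rational(1, 19), 25)) = Mul(Rational(-1, 7), Rational(476, 19)) = Rational(-68, 19))
Pow(Add(Function('q')(28), Function('G')(43)), Rational(1, 2)) = Pow(Add(Rational(-68, 19), 43), Rational(1, 2)) = Pow(Rational(749, 19), Rational(1, 2)) = Mul(Rational(1, 19), Pow(14231, Rational(1, 2)))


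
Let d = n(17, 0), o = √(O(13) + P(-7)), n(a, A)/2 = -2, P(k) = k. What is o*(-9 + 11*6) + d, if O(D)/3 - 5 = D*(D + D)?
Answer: -4 + 57*√1022 ≈ 1818.2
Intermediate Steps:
O(D) = 15 + 6*D² (O(D) = 15 + 3*(D*(D + D)) = 15 + 3*(D*(2*D)) = 15 + 3*(2*D²) = 15 + 6*D²)
n(a, A) = -4 (n(a, A) = 2*(-2) = -4)
o = √1022 (o = √((15 + 6*13²) - 7) = √((15 + 6*169) - 7) = √((15 + 1014) - 7) = √(1029 - 7) = √1022 ≈ 31.969)
d = -4
o*(-9 + 11*6) + d = √1022*(-9 + 11*6) - 4 = √1022*(-9 + 66) - 4 = √1022*57 - 4 = 57*√1022 - 4 = -4 + 57*√1022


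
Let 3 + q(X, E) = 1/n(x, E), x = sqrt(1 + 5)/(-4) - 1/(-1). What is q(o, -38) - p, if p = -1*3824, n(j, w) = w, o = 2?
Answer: 145197/38 ≈ 3821.0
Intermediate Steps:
x = 1 - sqrt(6)/4 (x = sqrt(6)*(-1/4) - 1*(-1) = -sqrt(6)/4 + 1 = 1 - sqrt(6)/4 ≈ 0.38763)
q(X, E) = -3 + 1/E
p = -3824
q(o, -38) - p = (-3 + 1/(-38)) - 1*(-3824) = (-3 - 1/38) + 3824 = -115/38 + 3824 = 145197/38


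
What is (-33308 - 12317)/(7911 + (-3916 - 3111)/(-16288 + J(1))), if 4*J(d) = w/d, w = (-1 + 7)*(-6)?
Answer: -743550625/128932594 ≈ -5.7670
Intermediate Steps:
w = -36 (w = 6*(-6) = -36)
J(d) = -9/d (J(d) = (-36/d)/4 = -9/d)
(-33308 - 12317)/(7911 + (-3916 - 3111)/(-16288 + J(1))) = (-33308 - 12317)/(7911 + (-3916 - 3111)/(-16288 - 9/1)) = -45625/(7911 - 7027/(-16288 - 9*1)) = -45625/(7911 - 7027/(-16288 - 9)) = -45625/(7911 - 7027/(-16297)) = -45625/(7911 - 7027*(-1/16297)) = -45625/(7911 + 7027/16297) = -45625/128932594/16297 = -45625*16297/128932594 = -743550625/128932594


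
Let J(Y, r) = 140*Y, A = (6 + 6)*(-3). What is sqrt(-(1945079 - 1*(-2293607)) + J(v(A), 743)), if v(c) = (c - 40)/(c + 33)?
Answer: I*sqrt(38116254)/3 ≈ 2057.9*I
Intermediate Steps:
A = -36 (A = 12*(-3) = -36)
v(c) = (-40 + c)/(33 + c)
sqrt(-(1945079 - 1*(-2293607)) + J(v(A), 743)) = sqrt(-(1945079 - 1*(-2293607)) + 140*((-40 - 36)/(33 - 36))) = sqrt(-(1945079 + 2293607) + 140*(-76/(-3))) = sqrt(-1*4238686 + 140*(-1/3*(-76))) = sqrt(-4238686 + 140*(76/3)) = sqrt(-4238686 + 10640/3) = sqrt(-12705418/3) = I*sqrt(38116254)/3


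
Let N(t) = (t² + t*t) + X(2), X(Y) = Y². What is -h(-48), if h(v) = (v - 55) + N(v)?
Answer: -4509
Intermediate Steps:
N(t) = 4 + 2*t² (N(t) = (t² + t*t) + 2² = (t² + t²) + 4 = 2*t² + 4 = 4 + 2*t²)
h(v) = -51 + v + 2*v² (h(v) = (v - 55) + (4 + 2*v²) = (-55 + v) + (4 + 2*v²) = -51 + v + 2*v²)
-h(-48) = -(-51 - 48 + 2*(-48)²) = -(-51 - 48 + 2*2304) = -(-51 - 48 + 4608) = -1*4509 = -4509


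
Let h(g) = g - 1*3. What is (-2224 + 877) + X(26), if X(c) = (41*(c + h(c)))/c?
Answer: -33013/26 ≈ -1269.7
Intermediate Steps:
h(g) = -3 + g (h(g) = g - 3 = -3 + g)
X(c) = (-123 + 82*c)/c (X(c) = (41*(c + (-3 + c)))/c = (41*(-3 + 2*c))/c = (-123 + 82*c)/c)
(-2224 + 877) + X(26) = (-2224 + 877) + (82 - 123/26) = -1347 + (82 - 123*1/26) = -1347 + (82 - 123/26) = -1347 + 2009/26 = -33013/26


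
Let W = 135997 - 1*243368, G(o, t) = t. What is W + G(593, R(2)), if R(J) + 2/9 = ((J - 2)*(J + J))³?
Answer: -966341/9 ≈ -1.0737e+5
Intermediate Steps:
R(J) = -2/9 + 8*J³*(-2 + J)³ (R(J) = -2/9 + ((J - 2)*(J + J))³ = -2/9 + ((-2 + J)*(2*J))³ = -2/9 + (2*J*(-2 + J))³ = -2/9 + 8*J³*(-2 + J)³)
W = -107371 (W = 135997 - 243368 = -107371)
W + G(593, R(2)) = -107371 + (-2/9 + 8*2³*(-2 + 2)³) = -107371 + (-2/9 + 8*8*0³) = -107371 + (-2/9 + 8*8*0) = -107371 + (-2/9 + 0) = -107371 - 2/9 = -966341/9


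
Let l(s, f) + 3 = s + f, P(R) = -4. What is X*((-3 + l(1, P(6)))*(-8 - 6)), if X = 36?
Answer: 4536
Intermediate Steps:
l(s, f) = -3 + f + s (l(s, f) = -3 + (s + f) = -3 + (f + s) = -3 + f + s)
X*((-3 + l(1, P(6)))*(-8 - 6)) = 36*((-3 + (-3 - 4 + 1))*(-8 - 6)) = 36*((-3 - 6)*(-14)) = 36*(-9*(-14)) = 36*126 = 4536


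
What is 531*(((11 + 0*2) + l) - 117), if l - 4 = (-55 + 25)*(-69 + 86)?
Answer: -324972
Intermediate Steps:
l = -506 (l = 4 + (-55 + 25)*(-69 + 86) = 4 - 30*17 = 4 - 510 = -506)
531*(((11 + 0*2) + l) - 117) = 531*(((11 + 0*2) - 506) - 117) = 531*(((11 + 0) - 506) - 117) = 531*((11 - 506) - 117) = 531*(-495 - 117) = 531*(-612) = -324972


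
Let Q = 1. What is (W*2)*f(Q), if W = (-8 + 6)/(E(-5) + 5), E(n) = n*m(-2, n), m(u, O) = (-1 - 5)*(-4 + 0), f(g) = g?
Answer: 4/115 ≈ 0.034783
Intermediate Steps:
m(u, O) = 24 (m(u, O) = -6*(-4) = 24)
E(n) = 24*n (E(n) = n*24 = 24*n)
W = 2/115 (W = (-8 + 6)/(24*(-5) + 5) = -2/(-120 + 5) = -2/(-115) = -2*(-1/115) = 2/115 ≈ 0.017391)
(W*2)*f(Q) = ((2/115)*2)*1 = (4/115)*1 = 4/115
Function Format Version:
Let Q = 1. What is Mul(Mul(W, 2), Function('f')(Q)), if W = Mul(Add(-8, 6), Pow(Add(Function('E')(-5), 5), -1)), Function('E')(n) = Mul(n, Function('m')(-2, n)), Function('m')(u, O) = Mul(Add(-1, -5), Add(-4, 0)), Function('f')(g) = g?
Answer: Rational(4, 115) ≈ 0.034783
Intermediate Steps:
Function('m')(u, O) = 24 (Function('m')(u, O) = Mul(-6, -4) = 24)
Function('E')(n) = Mul(24, n) (Function('E')(n) = Mul(n, 24) = Mul(24, n))
W = Rational(2, 115) (W = Mul(Add(-8, 6), Pow(Add(Mul(24, -5), 5), -1)) = Mul(-2, Pow(Add(-120, 5), -1)) = Mul(-2, Pow(-115, -1)) = Mul(-2, Rational(-1, 115)) = Rational(2, 115) ≈ 0.017391)
Mul(Mul(W, 2), Function('f')(Q)) = Mul(Mul(Rational(2, 115), 2), 1) = Mul(Rational(4, 115), 1) = Rational(4, 115)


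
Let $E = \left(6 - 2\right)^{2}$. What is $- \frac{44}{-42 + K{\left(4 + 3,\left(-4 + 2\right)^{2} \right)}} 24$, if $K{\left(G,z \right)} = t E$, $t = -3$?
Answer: $\frac{176}{15} \approx 11.733$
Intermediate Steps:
$E = 16$ ($E = 4^{2} = 16$)
$K{\left(G,z \right)} = -48$ ($K{\left(G,z \right)} = \left(-3\right) 16 = -48$)
$- \frac{44}{-42 + K{\left(4 + 3,\left(-4 + 2\right)^{2} \right)}} 24 = - \frac{44}{-42 - 48} \cdot 24 = - \frac{44}{-90} \cdot 24 = \left(-44\right) \left(- \frac{1}{90}\right) 24 = \frac{22}{45} \cdot 24 = \frac{176}{15}$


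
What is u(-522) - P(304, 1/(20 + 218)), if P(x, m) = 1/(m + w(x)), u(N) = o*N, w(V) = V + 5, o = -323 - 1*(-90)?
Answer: 8944740680/73543 ≈ 1.2163e+5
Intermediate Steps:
o = -233 (o = -323 + 90 = -233)
w(V) = 5 + V
u(N) = -233*N
P(x, m) = 1/(5 + m + x) (P(x, m) = 1/(m + (5 + x)) = 1/(5 + m + x))
u(-522) - P(304, 1/(20 + 218)) = -233*(-522) - 1/(5 + 1/(20 + 218) + 304) = 121626 - 1/(5 + 1/238 + 304) = 121626 - 1/73543/238 = 121626 - 1*238/73543 = 121626 - 238/73543 = 8944740680/73543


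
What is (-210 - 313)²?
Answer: 273529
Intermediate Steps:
(-210 - 313)² = (-523)² = 273529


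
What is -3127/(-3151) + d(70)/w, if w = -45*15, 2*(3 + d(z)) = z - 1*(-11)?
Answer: 53135/56718 ≈ 0.93683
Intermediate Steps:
d(z) = 5/2 + z/2 (d(z) = -3 + (z - 1*(-11))/2 = -3 + (z + 11)/2 = -3 + (11 + z)/2 = -3 + (11/2 + z/2) = 5/2 + z/2)
w = -675
-3127/(-3151) + d(70)/w = -3127/(-3151) + (5/2 + (½)*70)/(-675) = -3127*(-1/3151) + (5/2 + 35)*(-1/675) = 3127/3151 + (75/2)*(-1/675) = 3127/3151 - 1/18 = 53135/56718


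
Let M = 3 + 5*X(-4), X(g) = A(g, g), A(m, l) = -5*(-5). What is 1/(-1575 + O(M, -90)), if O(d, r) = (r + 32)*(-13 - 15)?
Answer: 1/49 ≈ 0.020408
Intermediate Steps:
A(m, l) = 25
X(g) = 25
M = 128 (M = 3 + 5*25 = 3 + 125 = 128)
O(d, r) = -896 - 28*r (O(d, r) = (32 + r)*(-28) = -896 - 28*r)
1/(-1575 + O(M, -90)) = 1/(-1575 + (-896 - 28*(-90))) = 1/(-1575 + (-896 + 2520)) = 1/(-1575 + 1624) = 1/49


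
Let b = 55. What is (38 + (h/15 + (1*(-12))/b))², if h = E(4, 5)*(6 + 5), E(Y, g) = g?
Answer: 46771921/27225 ≈ 1718.0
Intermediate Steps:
h = 55 (h = 5*(6 + 5) = 5*11 = 55)
(38 + (h/15 + (1*(-12))/b))² = (38 + (55/15 + (1*(-12))/55))² = (38 + (55*(1/15) - 12*1/55))² = (38 + (11/3 - 12/55))² = (38 + 569/165)² = (6839/165)² = 46771921/27225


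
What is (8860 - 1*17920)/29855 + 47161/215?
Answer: 281208751/1283765 ≈ 219.05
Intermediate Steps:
(8860 - 1*17920)/29855 + 47161/215 = (8860 - 17920)*(1/29855) + 47161*(1/215) = -9060*1/29855 + 47161/215 = -1812/5971 + 47161/215 = 281208751/1283765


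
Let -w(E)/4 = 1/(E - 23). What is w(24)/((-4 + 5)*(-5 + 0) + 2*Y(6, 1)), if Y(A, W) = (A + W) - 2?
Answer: -⅘ ≈ -0.80000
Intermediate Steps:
w(E) = -4/(-23 + E) (w(E) = -4/(E - 23) = -4/(-23 + E))
Y(A, W) = -2 + A + W
w(24)/((-4 + 5)*(-5 + 0) + 2*Y(6, 1)) = (-4/(-23 + 24))/((-4 + 5)*(-5 + 0) + 2*(-2 + 6 + 1)) = (-4/1)/(1*(-5) + 2*5) = (-4*1)/(-5 + 10) = -4/5 = -4*⅕ = -⅘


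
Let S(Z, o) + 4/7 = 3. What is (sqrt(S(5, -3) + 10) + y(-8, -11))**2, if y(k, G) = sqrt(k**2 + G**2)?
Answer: 1382/7 + 2*sqrt(112665)/7 ≈ 293.33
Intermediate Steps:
y(k, G) = sqrt(G**2 + k**2)
S(Z, o) = 17/7 (S(Z, o) = -4/7 + 3 = 17/7)
(sqrt(S(5, -3) + 10) + y(-8, -11))**2 = (sqrt(17/7 + 10) + sqrt((-11)**2 + (-8)**2))**2 = (sqrt(87/7) + sqrt(121 + 64))**2 = (sqrt(609)/7 + sqrt(185))**2 = (sqrt(185) + sqrt(609)/7)**2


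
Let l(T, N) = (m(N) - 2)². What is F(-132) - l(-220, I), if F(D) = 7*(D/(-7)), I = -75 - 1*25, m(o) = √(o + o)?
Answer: 328 + 40*I*√2 ≈ 328.0 + 56.569*I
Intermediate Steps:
m(o) = √2*√o (m(o) = √(2*o) = √2*√o)
I = -100 (I = -75 - 25 = -100)
l(T, N) = (-2 + √2*√N)² (l(T, N) = (√2*√N - 2)² = (-2 + √2*√N)²)
F(D) = -D (F(D) = 7*(D*(-⅐)) = 7*(-D/7) = -D)
F(-132) - l(-220, I) = -1*(-132) - (-2 + √2*√(-100))² = 132 - (-2 + √2*(10*I))² = 132 - (-2 + 10*I*√2)²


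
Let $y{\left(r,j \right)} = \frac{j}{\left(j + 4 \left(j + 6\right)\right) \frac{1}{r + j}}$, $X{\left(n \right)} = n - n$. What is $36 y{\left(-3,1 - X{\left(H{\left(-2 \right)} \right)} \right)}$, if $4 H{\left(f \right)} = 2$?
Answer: $- \frac{72}{29} \approx -2.4828$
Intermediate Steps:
$H{\left(f \right)} = \frac{1}{2}$ ($H{\left(f \right)} = \frac{1}{4} \cdot 2 = \frac{1}{2}$)
$X{\left(n \right)} = 0$
$y{\left(r,j \right)} = \frac{j \left(j + r\right)}{24 + 5 j}$ ($y{\left(r,j \right)} = \frac{j}{\left(j + 4 \left(6 + j\right)\right) \frac{1}{j + r}} = \frac{j}{\left(j + \left(24 + 4 j\right)\right) \frac{1}{j + r}} = \frac{j}{\left(24 + 5 j\right) \frac{1}{j + r}} = \frac{j}{\frac{1}{j + r} \left(24 + 5 j\right)} = j \frac{j + r}{24 + 5 j} = \frac{j \left(j + r\right)}{24 + 5 j}$)
$36 y{\left(-3,1 - X{\left(H{\left(-2 \right)} \right)} \right)} = 36 \frac{\left(1 - 0\right) \left(\left(1 - 0\right) - 3\right)}{24 + 5 \left(1 - 0\right)} = 36 \frac{\left(1 + 0\right) \left(\left(1 + 0\right) - 3\right)}{24 + 5 \left(1 + 0\right)} = 36 \cdot 1 \frac{1}{24 + 5 \cdot 1} \left(1 - 3\right) = 36 \cdot 1 \frac{1}{24 + 5} \left(-2\right) = 36 \cdot 1 \cdot \frac{1}{29} \left(-2\right) = 36 \left(- \frac{2}{29}\right) = - \frac{72}{29}$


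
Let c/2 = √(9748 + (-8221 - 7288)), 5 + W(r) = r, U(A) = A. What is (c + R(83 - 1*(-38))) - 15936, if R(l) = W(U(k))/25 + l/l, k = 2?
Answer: -398378/25 + 2*I*√5761 ≈ -15935.0 + 151.8*I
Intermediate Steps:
W(r) = -5 + r
c = 2*I*√5761 (c = 2*√(9748 + (-8221 - 7288)) = 2*√(9748 - 15509) = 2*√(-5761) = 2*(I*√5761) = 2*I*√5761 ≈ 151.8*I)
R(l) = 22/25 (R(l) = (-5 + 2)/25 + l/l = -3*1/25 + 1 = -3/25 + 1 = 22/25)
(c + R(83 - 1*(-38))) - 15936 = (2*I*√5761 + 22/25) - 15936 = (22/25 + 2*I*√5761) - 15936 = -398378/25 + 2*I*√5761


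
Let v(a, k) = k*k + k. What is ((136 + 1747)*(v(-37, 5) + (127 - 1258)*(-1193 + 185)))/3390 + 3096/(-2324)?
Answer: 207878154989/328265 ≈ 6.3326e+5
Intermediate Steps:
v(a, k) = k + k² (v(a, k) = k² + k = k + k²)
((136 + 1747)*(v(-37, 5) + (127 - 1258)*(-1193 + 185)))/3390 + 3096/(-2324) = ((136 + 1747)*(5*(1 + 5) + (127 - 1258)*(-1193 + 185)))/3390 + 3096/(-2324) = (1883*(5*6 - 1131*(-1008)))*(1/3390) + 3096*(-1/2324) = (1883*(30 + 1140048))*(1/3390) - 774/581 = (1883*1140078)*(1/3390) - 774/581 = 2146766874*(1/3390) - 774/581 = 357794479/565 - 774/581 = 207878154989/328265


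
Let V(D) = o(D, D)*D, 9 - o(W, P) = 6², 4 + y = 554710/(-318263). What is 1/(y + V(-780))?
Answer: 318263/6700791018 ≈ 4.7496e-5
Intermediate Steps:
y = -1827762/318263 (y = -4 + 554710/(-318263) = -4 + 554710*(-1/318263) = -4 - 554710/318263 = -1827762/318263 ≈ -5.7429)
o(W, P) = -27 (o(W, P) = 9 - 1*6² = 9 - 1*36 = 9 - 36 = -27)
V(D) = -27*D
1/(y + V(-780)) = 1/(-1827762/318263 - 27*(-780)) = 1/(-1827762/318263 + 21060) = 1/(6700791018/318263) = 318263/6700791018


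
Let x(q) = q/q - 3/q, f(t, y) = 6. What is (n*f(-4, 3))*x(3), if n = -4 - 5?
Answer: 0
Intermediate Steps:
x(q) = 1 - 3/q
n = -9
(n*f(-4, 3))*x(3) = (-9*6)*((-3 + 3)/3) = -18*0 = -54*0 = 0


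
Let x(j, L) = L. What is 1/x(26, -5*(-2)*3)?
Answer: 1/30 ≈ 0.033333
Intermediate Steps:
1/x(26, -5*(-2)*3) = 1/(-5*(-2)*3) = 1/(10*3) = 1/30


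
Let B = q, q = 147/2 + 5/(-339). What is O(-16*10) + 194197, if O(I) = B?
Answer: 131715389/678 ≈ 1.9427e+5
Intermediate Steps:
q = 49823/678 (q = 147*(½) + 5*(-1/339) = 147/2 - 5/339 = 49823/678 ≈ 73.485)
B = 49823/678 ≈ 73.485
O(I) = 49823/678
O(-16*10) + 194197 = 49823/678 + 194197 = 131715389/678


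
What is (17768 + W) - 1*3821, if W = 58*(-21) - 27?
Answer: 12702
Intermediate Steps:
W = -1245 (W = -1218 - 27 = -1245)
(17768 + W) - 1*3821 = (17768 - 1245) - 1*3821 = 16523 - 3821 = 12702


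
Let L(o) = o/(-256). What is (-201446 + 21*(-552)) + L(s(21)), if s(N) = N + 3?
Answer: -6817219/32 ≈ -2.1304e+5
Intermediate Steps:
s(N) = 3 + N
L(o) = -o/256 (L(o) = o*(-1/256) = -o/256)
(-201446 + 21*(-552)) + L(s(21)) = (-201446 + 21*(-552)) - (3 + 21)/256 = (-201446 - 11592) - 1/256*24 = -213038 - 3/32 = -6817219/32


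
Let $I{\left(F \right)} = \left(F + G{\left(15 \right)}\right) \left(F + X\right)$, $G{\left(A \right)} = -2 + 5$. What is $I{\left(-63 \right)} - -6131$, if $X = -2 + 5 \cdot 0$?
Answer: $10031$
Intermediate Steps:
$X = -2$ ($X = -2 + 0 = -2$)
$G{\left(A \right)} = 3$
$I{\left(F \right)} = \left(-2 + F\right) \left(3 + F\right)$ ($I{\left(F \right)} = \left(F + 3\right) \left(F - 2\right) = \left(3 + F\right) \left(-2 + F\right) = \left(-2 + F\right) \left(3 + F\right)$)
$I{\left(-63 \right)} - -6131 = \left(-6 - 63 + \left(-63\right)^{2}\right) - -6131 = \left(-6 - 63 + 3969\right) + 6131 = 3900 + 6131 = 10031$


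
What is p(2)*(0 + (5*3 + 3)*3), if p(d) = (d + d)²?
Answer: 864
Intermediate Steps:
p(d) = 4*d² (p(d) = (2*d)² = 4*d²)
p(2)*(0 + (5*3 + 3)*3) = (4*2²)*(0 + (5*3 + 3)*3) = (4*4)*(0 + (15 + 3)*3) = 16*(0 + 18*3) = 16*(0 + 54) = 16*54 = 864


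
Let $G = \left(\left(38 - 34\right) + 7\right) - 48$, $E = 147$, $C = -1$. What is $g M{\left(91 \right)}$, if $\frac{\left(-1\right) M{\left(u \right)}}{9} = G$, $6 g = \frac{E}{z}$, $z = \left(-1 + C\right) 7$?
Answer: $- \frac{2331}{4} \approx -582.75$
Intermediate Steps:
$z = -14$ ($z = \left(-1 - 1\right) 7 = \left(-2\right) 7 = -14$)
$g = - \frac{7}{4}$ ($g = \frac{147 \frac{1}{-14}}{6} = \frac{147 \left(- \frac{1}{14}\right)}{6} = \frac{1}{6} \left(- \frac{21}{2}\right) = - \frac{7}{4} \approx -1.75$)
$G = -37$ ($G = \left(4 + 7\right) - 48 = 11 - 48 = -37$)
$M{\left(u \right)} = 333$ ($M{\left(u \right)} = \left(-9\right) \left(-37\right) = 333$)
$g M{\left(91 \right)} = \left(- \frac{7}{4}\right) 333 = - \frac{2331}{4}$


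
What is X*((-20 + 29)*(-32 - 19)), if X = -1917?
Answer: 879903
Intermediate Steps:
X*((-20 + 29)*(-32 - 19)) = -1917*(-20 + 29)*(-32 - 19) = -17253*(-51) = -1917*(-459) = 879903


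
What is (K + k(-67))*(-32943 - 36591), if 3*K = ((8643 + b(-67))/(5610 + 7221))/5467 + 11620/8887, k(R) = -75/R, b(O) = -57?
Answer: -1505656471372521774/13922534637011 ≈ -1.0815e+5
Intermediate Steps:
K = 271728446174/623397073299 (K = (((8643 - 57)/(5610 + 7221))/5467 + 11620/8887)/3 = ((8586/12831)*(1/5467) + 11620*(1/8887))/3 = ((8586*(1/12831))*(1/5467) + 11620/8887)/3 = ((2862/4277)*(1/5467) + 11620/8887)/3 = (2862/23382359 + 11620/8887)/3 = (1/3)*(271728446174/207799024433) = 271728446174/623397073299 ≈ 0.43588)
(K + k(-67))*(-32943 - 36591) = (271728446174/623397073299 - 75/(-67))*(-32943 - 36591) = (271728446174/623397073299 - 75*(-1/67))*(-69534) = (271728446174/623397073299 + 75/67)*(-69534) = (64960586391083/41767603911033)*(-69534) = -1505656471372521774/13922534637011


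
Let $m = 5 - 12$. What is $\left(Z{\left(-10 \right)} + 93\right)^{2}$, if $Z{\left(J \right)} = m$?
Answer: $7396$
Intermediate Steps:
$m = -7$ ($m = 5 - 12 = -7$)
$Z{\left(J \right)} = -7$
$\left(Z{\left(-10 \right)} + 93\right)^{2} = \left(-7 + 93\right)^{2} = 86^{2} = 7396$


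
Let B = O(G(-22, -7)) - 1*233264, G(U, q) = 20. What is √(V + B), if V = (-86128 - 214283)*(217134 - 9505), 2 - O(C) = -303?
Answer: I*√62374268478 ≈ 2.4975e+5*I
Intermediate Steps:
O(C) = 305 (O(C) = 2 - 1*(-303) = 2 + 303 = 305)
V = -62374035519 (V = -300411*207629 = -62374035519)
B = -232959 (B = 305 - 1*233264 = 305 - 233264 = -232959)
√(V + B) = √(-62374035519 - 232959) = √(-62374268478) = I*√62374268478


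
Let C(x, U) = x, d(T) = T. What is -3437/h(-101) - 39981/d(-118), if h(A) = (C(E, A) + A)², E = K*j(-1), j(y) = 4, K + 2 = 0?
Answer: 474608695/1401958 ≈ 338.53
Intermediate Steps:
K = -2 (K = -2 + 0 = -2)
E = -8 (E = -2*4 = -8)
h(A) = (-8 + A)²
-3437/h(-101) - 39981/d(-118) = -3437/(-8 - 101)² - 39981/(-118) = -3437/((-109)²) - 39981*(-1/118) = -3437/11881 + 39981/118 = 474608695/1401958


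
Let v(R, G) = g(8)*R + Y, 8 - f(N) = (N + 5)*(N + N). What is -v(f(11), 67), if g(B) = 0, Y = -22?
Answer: 22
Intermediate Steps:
f(N) = 8 - 2*N*(5 + N) (f(N) = 8 - (N + 5)*(N + N) = 8 - (5 + N)*2*N = 8 - 2*N*(5 + N))
v(R, G) = -22 (v(R, G) = 0*R - 22 = 0 - 22 = -22)
-v(f(11), 67) = -1*(-22) = 22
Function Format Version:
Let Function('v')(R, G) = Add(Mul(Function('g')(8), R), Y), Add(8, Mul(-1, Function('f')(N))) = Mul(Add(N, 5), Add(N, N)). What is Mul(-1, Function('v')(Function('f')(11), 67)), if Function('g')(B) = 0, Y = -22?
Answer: 22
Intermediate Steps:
Function('f')(N) = Add(8, Mul(-2, N, Add(5, N))) (Function('f')(N) = Add(8, Mul(-1, Mul(Add(N, 5), Add(N, N)))) = Add(8, Mul(-1, Mul(Add(5, N), Mul(2, N)))) = Add(8, Mul(-1, Mul(2, N, Add(5, N)))) = Add(8, Mul(-2, N, Add(5, N))))
Function('v')(R, G) = -22 (Function('v')(R, G) = Add(Mul(0, R), -22) = Add(0, -22) = -22)
Mul(-1, Function('v')(Function('f')(11), 67)) = Mul(-1, -22) = 22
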